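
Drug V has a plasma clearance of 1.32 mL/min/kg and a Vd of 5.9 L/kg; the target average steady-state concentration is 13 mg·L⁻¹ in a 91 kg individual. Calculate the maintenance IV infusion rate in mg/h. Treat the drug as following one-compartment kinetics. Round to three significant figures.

CL = 1.32 mL/min/kg × 91 kg = 120.1 mL/min = 120.1 × 60/1000 = 7.206 L/h
At steady state, infusion rate equals elimination rate: rate in = CL × Css.
Infusion rate = CL · Css = 7.206 L/h × 13 mg/L = 93.68 mg/h

93.7 mg/h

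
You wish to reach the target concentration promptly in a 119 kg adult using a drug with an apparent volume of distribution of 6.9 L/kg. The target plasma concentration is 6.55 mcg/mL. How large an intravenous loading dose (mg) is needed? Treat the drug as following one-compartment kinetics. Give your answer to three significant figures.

Total Vd = 6.9 × 119 = 821.1 L
LD = Vd × C = 821.1 × 6.550 = 5378 mg

5380 mg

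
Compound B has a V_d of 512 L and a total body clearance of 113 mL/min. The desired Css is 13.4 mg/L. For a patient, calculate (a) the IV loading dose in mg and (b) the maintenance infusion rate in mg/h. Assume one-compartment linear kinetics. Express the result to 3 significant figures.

(a) 6860 mg; (b) 90.9 mg/h

Loading dose = Vd × C = 512.0 × 13.4 = 6861 mg
CL = 113 mL/min = 113 × 0.06 = 6.780 L/h
Maintenance infusion rate = CL × Css = 6.780 × 13.4 = 90.85 mg/h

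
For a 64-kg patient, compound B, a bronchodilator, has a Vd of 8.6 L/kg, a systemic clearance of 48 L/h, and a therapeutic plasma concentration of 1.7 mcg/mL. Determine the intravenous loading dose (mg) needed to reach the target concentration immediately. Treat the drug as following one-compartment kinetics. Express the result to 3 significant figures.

Vd(total) = 64 kg × 8.6 L/kg = 550.4 L
The loading dose fills Vd to the target concentration.
LD = Vd × C = 550.4 × 1.700 = 935.7 mg

936 mg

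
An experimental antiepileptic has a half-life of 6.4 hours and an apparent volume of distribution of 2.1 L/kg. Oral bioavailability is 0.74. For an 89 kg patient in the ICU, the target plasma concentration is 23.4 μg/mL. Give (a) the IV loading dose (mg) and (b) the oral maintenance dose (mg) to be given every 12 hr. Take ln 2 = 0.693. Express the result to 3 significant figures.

(a) 4370 mg; (b) 7680 mg

Vd(total) = 89 kg × 2.1 L/kg = 186.9 L
LD = Vd × C = 186.9 × 23.4 = 4373 mg
CL = 0.693 × Vd / t½ = 0.693 × 186.9 / 6.4 = 20.24 L/h
D = CL × Css × τ / F = 20.24 × 23.4 × 12 / 0.74 = 7680 mg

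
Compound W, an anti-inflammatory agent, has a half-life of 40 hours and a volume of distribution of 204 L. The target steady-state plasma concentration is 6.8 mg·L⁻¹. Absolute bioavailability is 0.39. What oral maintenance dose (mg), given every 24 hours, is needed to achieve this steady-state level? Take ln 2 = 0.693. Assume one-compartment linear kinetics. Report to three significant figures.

1480 mg

k = 0.693/40 = 0.01733 h⁻¹, so CL = k·Vd = 0.01733 × 204.0 = 3.535 L/h
D = CL × Css × τ / F = 3.535 × 6.8 × 24 / 0.39 = 1479 mg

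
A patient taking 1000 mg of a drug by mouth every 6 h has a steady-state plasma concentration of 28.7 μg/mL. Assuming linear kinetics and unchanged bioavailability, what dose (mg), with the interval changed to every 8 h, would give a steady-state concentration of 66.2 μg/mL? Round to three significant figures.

3080 mg

With linear kinetics, Css is proportional to dose rate (D/τ) at fixed clearance.
D₂ = D₁ × (Css,target / Css,current) × (τ₂/τ₁) = 1000 × (66.2/28.7) × (8/6) = 3075 mg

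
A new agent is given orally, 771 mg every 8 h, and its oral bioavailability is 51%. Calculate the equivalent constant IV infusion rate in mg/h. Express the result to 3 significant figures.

49.2 mg/h

Equivalent systemic input: infusion rate = F·D/τ.
Rate = 0.51 × 771 / 8 = 49.15 mg/h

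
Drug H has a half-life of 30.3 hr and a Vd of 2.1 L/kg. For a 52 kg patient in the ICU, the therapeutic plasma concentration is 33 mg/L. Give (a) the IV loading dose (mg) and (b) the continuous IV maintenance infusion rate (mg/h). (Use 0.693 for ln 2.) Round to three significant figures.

(a) 3600 mg; (b) 82.4 mg/h

Total Vd = 2.1 × 52 = 109.2 L
LD = Vd × C = 109.2 × 33 = 3604 mg
CL = 0.693 × Vd / t½ = 0.693 × 109.2 / 30.3 = 2.498 L/h
Infusion rate = CL × Css = 2.498 × 33 = 82.43 mg/h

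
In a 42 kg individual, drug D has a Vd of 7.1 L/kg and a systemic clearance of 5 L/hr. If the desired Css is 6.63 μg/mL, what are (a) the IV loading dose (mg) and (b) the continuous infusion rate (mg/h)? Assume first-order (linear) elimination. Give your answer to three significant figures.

(a) 1980 mg; (b) 33.2 mg/h

Vd(total) = 42 kg × 7.1 L/kg = 298.2 L
LD = Vd · C_target = 298.2 × 6.63 = 1977 mg
Maintenance infusion rate = CL × Css = 5.000 × 6.63 = 33.15 mg/h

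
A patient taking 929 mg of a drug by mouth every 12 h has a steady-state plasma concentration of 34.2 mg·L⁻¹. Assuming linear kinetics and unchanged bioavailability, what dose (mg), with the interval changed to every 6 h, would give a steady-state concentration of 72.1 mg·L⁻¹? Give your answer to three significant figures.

With linear kinetics, Css is proportional to dose rate (D/τ) at fixed clearance.
D₂ = D₁ × (Css,target / Css,current) × (τ₂/τ₁) = 929 × (72.1/34.2) × (6/12) = 979.3 mg

979 mg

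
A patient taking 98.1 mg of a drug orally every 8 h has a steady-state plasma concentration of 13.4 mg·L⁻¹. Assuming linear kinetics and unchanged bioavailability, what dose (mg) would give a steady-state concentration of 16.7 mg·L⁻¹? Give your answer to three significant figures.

For first-order elimination, Css ∝ F·D/(CL·τ); F and CL are unchanged, so Css ∝ D/τ.
D₂ = D₁ × (Css,target / Css,current) = 98.1 × 16.7/13.4 = 122.3 mg

122 mg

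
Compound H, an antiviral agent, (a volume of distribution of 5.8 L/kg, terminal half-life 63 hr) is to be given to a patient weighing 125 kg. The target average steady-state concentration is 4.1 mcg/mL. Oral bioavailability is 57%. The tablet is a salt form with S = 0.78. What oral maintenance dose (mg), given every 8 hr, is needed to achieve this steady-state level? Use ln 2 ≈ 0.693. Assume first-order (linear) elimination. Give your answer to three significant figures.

Total Vd = 5.8 × 125 = 725.0 L
CL = 0.693 × Vd / t½ = 0.693 × 725.0 / 63 = 7.975 L/h
D = CL × Css × τ / F / S = 7.975 × 4.1 × 8 / 0.57 / 0.78 = 588.3 mg

588 mg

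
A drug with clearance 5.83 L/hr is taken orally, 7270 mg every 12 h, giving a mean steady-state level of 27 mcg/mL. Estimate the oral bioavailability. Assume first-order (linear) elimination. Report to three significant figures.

F·D/τ = CL·Css at steady state → F = CL·Css·τ / D.
F = 5.83 × 27 × 12 / 7270 = 0.260

0.260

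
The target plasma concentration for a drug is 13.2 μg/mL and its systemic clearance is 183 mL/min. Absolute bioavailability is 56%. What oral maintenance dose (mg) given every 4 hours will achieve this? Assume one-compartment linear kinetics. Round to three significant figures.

1040 mg

Convert clearance: 183 mL/min × 60 min/h ÷ 1000 mL/L = 10.98 L/h
D = CL × Css × τ / F = 10.98 × 13.2 × 4 / 0.56 = 1035 mg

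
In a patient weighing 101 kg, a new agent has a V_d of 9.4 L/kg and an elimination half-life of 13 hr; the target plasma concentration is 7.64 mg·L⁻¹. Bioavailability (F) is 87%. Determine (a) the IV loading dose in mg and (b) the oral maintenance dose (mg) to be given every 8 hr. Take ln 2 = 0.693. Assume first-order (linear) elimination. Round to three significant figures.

Vd(total) = 101 kg × 9.4 L/kg = 949.4 L
LD = Vd × C = 949.4 × 7.64 = 7253 mg
CL = 0.693 × Vd / t½ = 0.693 × 949.4 / 13 = 50.61 L/h
D = CL × Css × τ / F = 50.61 × 7.64 × 8 / 0.87 = 3555 mg

(a) 7250 mg; (b) 3560 mg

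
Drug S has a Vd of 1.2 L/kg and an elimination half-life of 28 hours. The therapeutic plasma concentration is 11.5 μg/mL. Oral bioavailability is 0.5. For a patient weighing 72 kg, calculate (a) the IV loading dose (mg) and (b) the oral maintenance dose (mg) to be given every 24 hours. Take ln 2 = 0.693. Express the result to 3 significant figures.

(a) 994 mg; (b) 1180 mg

Vd(total) = 72 kg × 1.2 L/kg = 86.40 L
LD = Vd × C = 86.40 × 11.5 = 993.6 mg
CL = 0.693 × Vd / t½ = 0.693 × 86.40 / 28 = 2.138 L/h
D = CL × Css × τ / F = 2.138 × 11.5 × 24 / 0.5 = 1180 mg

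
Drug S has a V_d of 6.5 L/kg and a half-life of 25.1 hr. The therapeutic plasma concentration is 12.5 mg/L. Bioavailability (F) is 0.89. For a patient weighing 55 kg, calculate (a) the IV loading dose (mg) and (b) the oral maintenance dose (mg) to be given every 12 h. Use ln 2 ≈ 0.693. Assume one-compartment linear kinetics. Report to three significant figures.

(a) 4470 mg; (b) 1660 mg

Vd(total) = 55 kg × 6.5 L/kg = 357.5 L
LD = Vd × C = 357.5 × 12.5 = 4469 mg
CL = 0.693 × Vd / t½ = 0.693 × 357.5 / 25.1 = 9.870 L/h
D = CL × Css × τ / F = 9.870 × 12.5 × 12 / 0.89 = 1663 mg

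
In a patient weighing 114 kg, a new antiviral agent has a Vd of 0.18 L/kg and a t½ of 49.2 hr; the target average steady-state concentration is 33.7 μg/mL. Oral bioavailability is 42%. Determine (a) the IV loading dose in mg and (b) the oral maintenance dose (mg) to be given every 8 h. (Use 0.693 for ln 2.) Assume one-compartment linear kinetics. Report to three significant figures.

(a) 692 mg; (b) 186 mg

Vd = 0.18 L/kg × 114 kg = 20.52 L
LD = Vd × C = 20.52 × 33.7 = 691.5 mg
CL = 0.693 × Vd / t½ = 0.693 × 20.52 / 49.2 = 0.2890 L/h
D = CL × Css × τ / F = 0.2890 × 33.7 × 8 / 0.42 = 185.5 mg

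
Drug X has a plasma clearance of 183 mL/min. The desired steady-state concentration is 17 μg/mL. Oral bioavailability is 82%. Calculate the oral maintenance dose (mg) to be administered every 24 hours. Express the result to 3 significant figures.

5460 mg

Convert clearance: 183 mL/min × 60 min/h ÷ 1000 mL/L = 10.98 L/h
D = CL × Css × τ / F = 10.98 × 17 × 24 / 0.82 = 5463 mg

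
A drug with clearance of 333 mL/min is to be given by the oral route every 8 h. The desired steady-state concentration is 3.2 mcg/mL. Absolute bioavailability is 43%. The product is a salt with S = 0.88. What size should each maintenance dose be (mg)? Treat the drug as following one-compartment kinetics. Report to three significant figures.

1350 mg

CL = 333 mL/min = 333 × 0.06 = 19.98 L/h
D = CL × Css × τ / F / S = 19.98 × 3.2 × 8 / 0.43 / 0.88 = 1352 mg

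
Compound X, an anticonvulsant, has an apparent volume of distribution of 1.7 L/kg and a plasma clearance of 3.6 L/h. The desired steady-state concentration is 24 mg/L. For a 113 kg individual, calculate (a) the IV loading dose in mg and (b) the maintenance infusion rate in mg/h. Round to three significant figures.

(a) 4610 mg; (b) 86.4 mg/h

Vd(total) = 113 kg × 1.7 L/kg = 192.1 L
Loading: fill Vd to C_target → 192.1 L × 24 mg/L = 4610 mg
Infusion rate = 3.600 L/h × 24 mg/L = 86.40 mg/h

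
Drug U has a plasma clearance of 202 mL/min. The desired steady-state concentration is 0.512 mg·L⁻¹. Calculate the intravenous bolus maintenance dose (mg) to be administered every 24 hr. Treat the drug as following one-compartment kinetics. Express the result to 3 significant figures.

Convert clearance: 202 mL/min × 60 min/h ÷ 1000 mL/L = 12.12 L/h
D = CL × Css × τ = 12.12 × 0.512 × 24 = 148.9 mg

149 mg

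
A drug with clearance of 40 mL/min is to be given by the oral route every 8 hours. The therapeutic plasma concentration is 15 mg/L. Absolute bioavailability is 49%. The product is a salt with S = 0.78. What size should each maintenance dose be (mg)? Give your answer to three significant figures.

CL = 40 mL/min × 60/1000 = 2.400 L/h
D = CL × Css × τ / F / S = 2.400 × 15 × 8 / 0.49 / 0.78 = 753.5 mg

754 mg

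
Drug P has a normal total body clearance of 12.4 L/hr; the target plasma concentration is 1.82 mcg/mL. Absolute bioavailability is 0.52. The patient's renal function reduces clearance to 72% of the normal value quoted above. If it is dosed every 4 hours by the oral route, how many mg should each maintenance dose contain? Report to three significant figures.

Patient clearance = 0.72 × 12.40 = 8.928 L/h
D = CL × Css × τ / F = 8.928 × 1.82 × 4 / 0.52 = 125.0 mg

125 mg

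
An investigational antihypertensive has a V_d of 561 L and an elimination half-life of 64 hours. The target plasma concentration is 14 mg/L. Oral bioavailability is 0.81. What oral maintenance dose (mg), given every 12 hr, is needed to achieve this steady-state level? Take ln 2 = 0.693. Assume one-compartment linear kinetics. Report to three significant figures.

1260 mg

CL = ln 2 · Vd / t½ = 0.693 × 561.0 / 64 = 6.075 L/h
D = CL × Css × τ / F = 6.075 × 14 × 12 / 0.81 = 1260 mg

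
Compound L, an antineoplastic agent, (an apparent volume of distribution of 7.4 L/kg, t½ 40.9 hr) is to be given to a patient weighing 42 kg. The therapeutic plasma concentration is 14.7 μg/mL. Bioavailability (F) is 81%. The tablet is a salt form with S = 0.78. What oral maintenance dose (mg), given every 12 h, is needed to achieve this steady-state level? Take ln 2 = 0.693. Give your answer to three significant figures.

1470 mg

Vd = 7.4 L/kg × 42 kg = 310.8 L
k = 0.693/40.9 = 0.01694 h⁻¹, so CL = k·Vd = 0.01694 × 310.8 = 5.265 L/h
D = CL × Css × τ / F / S = 5.265 × 14.7 × 12 / 0.81 / 0.78 = 1470 mg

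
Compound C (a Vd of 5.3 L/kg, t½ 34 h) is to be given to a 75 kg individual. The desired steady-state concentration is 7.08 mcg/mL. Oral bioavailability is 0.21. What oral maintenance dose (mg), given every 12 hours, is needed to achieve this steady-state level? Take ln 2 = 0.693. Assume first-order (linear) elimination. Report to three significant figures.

3280 mg

Total Vd = 5.3 × 75 = 397.5 L
CL = ln 2 · Vd / t½ = 0.693 × 397.5 / 34 = 8.102 L/h
D = CL × Css × τ / F = 8.102 × 7.08 × 12 / 0.21 = 3278 mg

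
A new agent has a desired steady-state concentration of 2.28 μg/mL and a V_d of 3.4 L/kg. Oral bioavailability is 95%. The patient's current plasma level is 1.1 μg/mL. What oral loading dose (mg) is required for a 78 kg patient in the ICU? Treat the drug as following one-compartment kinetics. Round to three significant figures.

329 mg

Total Vd = 3.4 × 78 = 265.2 L
The loading dose fills Vd to the target concentration.
Concentration deficit ΔC = 2.28 − 1.1 = 1.180 mg/L
LD = Vd × ΔC / F = 265.2 × 1.180 / 0.95 = 329.4 mg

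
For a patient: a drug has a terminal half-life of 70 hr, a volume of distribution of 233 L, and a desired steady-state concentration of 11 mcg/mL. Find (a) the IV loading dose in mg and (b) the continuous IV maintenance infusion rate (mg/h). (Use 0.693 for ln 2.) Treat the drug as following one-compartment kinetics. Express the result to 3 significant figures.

LD = Vd × C = 233.0 × 11 = 2563 mg
CL = 0.693 × Vd / t½ = 0.693 × 233.0 / 70 = 2.307 L/h
Infusion rate = CL × Css = 2.307 × 11 = 25.38 mg/h

(a) 2560 mg; (b) 25.4 mg/h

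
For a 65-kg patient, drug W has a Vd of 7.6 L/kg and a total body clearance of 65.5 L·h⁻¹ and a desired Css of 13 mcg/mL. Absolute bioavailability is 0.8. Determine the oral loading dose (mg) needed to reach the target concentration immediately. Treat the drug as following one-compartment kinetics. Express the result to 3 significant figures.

Vd = 7.6 L/kg × 65 kg = 494.0 L
LD = Vd × C / F = 494.0 × 13.00 / 0.8 = 8028 mg

8030 mg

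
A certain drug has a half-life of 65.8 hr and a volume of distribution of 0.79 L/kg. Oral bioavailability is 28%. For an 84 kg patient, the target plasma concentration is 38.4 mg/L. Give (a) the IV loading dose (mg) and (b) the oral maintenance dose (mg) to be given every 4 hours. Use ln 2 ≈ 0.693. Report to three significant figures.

Vd = 0.79 L/kg × 84 kg = 66.36 L
LD = Vd × C = 66.36 × 38.4 = 2548 mg
CL = 0.693 × Vd / t½ = 0.693 × 66.36 / 65.8 = 0.6989 L/h
D = CL × Css × τ / F = 0.6989 × 38.4 × 4 / 0.28 = 383.4 mg

(a) 2550 mg; (b) 383 mg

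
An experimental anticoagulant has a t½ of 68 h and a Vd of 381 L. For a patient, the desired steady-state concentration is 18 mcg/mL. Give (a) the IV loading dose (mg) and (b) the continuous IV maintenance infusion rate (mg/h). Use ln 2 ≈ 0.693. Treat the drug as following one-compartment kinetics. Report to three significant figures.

LD = Vd × C = 381.0 × 18 = 6858 mg
CL = 0.693 × Vd / t½ = 0.693 × 381.0 / 68 = 3.883 L/h
Infusion rate = CL × Css = 3.883 × 18 = 69.89 mg/h

(a) 6860 mg; (b) 69.9 mg/h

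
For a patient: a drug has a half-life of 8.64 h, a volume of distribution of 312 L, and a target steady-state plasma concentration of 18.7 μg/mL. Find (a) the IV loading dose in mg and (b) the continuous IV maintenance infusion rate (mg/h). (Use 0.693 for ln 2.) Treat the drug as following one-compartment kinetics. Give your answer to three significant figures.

LD = Vd × C = 312.0 × 18.7 = 5834 mg
CL = 0.693 × Vd / t½ = 0.693 × 312.0 / 8.64 = 25.03 L/h
Infusion rate = CL × Css = 25.03 × 18.7 = 468.1 mg/h

(a) 5830 mg; (b) 468 mg/h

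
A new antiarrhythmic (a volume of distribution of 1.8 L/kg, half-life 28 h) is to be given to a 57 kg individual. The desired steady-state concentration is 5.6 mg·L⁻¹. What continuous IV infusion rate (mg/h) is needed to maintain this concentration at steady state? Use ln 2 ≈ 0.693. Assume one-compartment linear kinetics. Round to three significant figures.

Vd = 1.8 L/kg × 57 kg = 102.6 L
k = 0.693/28 = 0.02475 h⁻¹, so CL = k·Vd = 0.02475 × 102.6 = 2.539 L/h
Infusion rate = CL × Css = 2.539 × 5.6 = 14.22 mg/h

14.2 mg/h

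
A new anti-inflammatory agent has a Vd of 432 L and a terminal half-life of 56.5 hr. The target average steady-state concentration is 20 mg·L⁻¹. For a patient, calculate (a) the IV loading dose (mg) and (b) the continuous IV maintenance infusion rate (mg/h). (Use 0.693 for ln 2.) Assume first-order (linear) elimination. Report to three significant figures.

LD = Vd × C = 432.0 × 20 = 8640 mg
CL = 0.693 × Vd / t½ = 0.693 × 432.0 / 56.5 = 5.299 L/h
Infusion rate = CL × Css = 5.299 × 20 = 106.0 mg/h

(a) 8640 mg; (b) 106 mg/h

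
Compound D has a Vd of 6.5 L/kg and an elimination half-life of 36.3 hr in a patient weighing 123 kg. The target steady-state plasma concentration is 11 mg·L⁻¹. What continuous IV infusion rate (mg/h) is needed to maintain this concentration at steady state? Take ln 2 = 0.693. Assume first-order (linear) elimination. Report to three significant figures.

Vd(total) = 123 kg × 6.5 L/kg = 799.5 L
k = 0.693/36.3 = 0.01909 h⁻¹, so CL = k·Vd = 0.01909 × 799.5 = 15.26 L/h
Infusion rate = CL × Css = 15.26 × 11 = 167.9 mg/h

168 mg/h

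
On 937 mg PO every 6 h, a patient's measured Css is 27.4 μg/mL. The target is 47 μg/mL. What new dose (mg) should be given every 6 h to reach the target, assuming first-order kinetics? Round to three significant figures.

With linear kinetics, Css is proportional to dose rate (D/τ) at fixed clearance.
D₂ = D₁ × (Css,target / Css,current) = 937 × 47/27.4 = 1607 mg

1610 mg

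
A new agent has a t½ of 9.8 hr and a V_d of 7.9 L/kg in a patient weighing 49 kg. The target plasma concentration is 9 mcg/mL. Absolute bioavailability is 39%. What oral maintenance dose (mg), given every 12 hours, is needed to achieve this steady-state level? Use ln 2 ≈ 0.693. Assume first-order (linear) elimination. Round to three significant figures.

7580 mg

Vd = 7.9 L/kg × 49 kg = 387.1 L
k = 0.693/9.8 = 0.07071 h⁻¹, so CL = k·Vd = 0.07071 × 387.1 = 27.37 L/h
D = CL × Css × τ / F = 27.37 × 9 × 12 / 0.39 = 7579 mg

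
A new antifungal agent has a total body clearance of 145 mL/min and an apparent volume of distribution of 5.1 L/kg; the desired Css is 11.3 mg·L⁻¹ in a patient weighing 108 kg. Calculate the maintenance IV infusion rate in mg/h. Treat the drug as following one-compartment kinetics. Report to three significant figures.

98.3 mg/h

CL = 145 mL/min = 145 × 0.06 = 8.700 L/h
Maintenance depends on clearance, not Vd — rate in must match rate out.
R₀ = 8.700 × 11.3 = 98.31 mg/h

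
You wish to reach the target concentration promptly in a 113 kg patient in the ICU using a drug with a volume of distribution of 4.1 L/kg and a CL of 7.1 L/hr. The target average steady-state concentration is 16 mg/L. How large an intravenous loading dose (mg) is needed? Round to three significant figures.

7410 mg

Vd(total) = 113 kg × 4.1 L/kg = 463.3 L
LD = Vd × C = 463.3 × 16.00 = 7413 mg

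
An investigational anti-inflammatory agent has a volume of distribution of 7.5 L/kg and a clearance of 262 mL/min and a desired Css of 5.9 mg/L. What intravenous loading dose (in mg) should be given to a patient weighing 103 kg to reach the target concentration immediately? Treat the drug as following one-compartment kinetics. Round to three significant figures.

4560 mg

Total Vd = 7.5 × 103 = 772.5 L
LD = Vd × C = 772.5 × 5.900 = 4558 mg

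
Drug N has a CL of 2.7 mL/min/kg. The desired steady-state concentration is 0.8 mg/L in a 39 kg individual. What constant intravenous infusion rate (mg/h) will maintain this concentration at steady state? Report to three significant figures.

5.05 mg/h

CL = 2.7 mL/min/kg × 39 kg = 105.3 mL/min = 105.3 × 60/1000 = 6.318 L/h
Infusion rate = CL · Css = 6.318 L/h × 0.8 mg/L = 5.054 mg/h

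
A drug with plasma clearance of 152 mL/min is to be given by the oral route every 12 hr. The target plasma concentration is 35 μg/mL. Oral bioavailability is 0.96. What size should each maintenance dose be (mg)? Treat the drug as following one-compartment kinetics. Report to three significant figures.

Convert clearance: 152 mL/min × 60 min/h ÷ 1000 mL/L = 9.120 L/h
At steady state, dose per interval replaces the amount cleared in that interval: F·D/τ = CL·Css.
D = CL × Css × τ / F = 9.120 × 35 × 12 / 0.96 = 3990 mg

3990 mg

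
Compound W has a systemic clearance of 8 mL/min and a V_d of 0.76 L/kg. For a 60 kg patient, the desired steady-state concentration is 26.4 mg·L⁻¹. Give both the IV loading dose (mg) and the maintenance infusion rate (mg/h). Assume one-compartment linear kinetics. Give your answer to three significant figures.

Vd(total) = 60 kg × 0.76 L/kg = 45.60 L
Loading: fill Vd to C_target → 45.60 L × 26.4 mg/L = 1204 mg
CL = 8 mL/min × 60/1000 = 0.4800 L/h
Maintenance infusion rate = CL × Css = 0.4800 × 26.4 = 12.67 mg/h

(a) 1200 mg; (b) 12.7 mg/h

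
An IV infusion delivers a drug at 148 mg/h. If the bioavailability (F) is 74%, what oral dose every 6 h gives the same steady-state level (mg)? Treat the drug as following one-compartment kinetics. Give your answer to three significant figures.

1200 mg

To maintain the same Css, the systemic dosing rate must be unchanged: F·D/τ = infusion rate.
D = rate × τ / F = 148 × 6 / 0.74 = 1200 mg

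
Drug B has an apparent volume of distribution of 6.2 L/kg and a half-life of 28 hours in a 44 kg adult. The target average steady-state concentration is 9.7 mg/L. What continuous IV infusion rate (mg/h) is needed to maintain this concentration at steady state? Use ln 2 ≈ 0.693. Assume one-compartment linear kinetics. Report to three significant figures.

Vd = 6.2 L/kg × 44 kg = 272.8 L
CL = ln 2 · Vd / t½ = 0.693 × 272.8 / 28 = 6.752 L/h
Infusion rate = CL × Css = 6.752 × 9.7 = 65.49 mg/h

65.5 mg/h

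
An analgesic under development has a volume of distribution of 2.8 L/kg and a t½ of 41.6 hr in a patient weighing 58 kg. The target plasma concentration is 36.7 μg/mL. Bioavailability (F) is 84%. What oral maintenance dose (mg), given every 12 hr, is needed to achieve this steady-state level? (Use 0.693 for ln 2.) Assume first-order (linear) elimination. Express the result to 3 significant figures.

1420 mg

Total Vd = 2.8 × 58 = 162.4 L
CL = 0.693 × Vd / t½ = 0.693 × 162.4 / 41.6 = 2.705 L/h
D = CL × Css × τ / F = 2.705 × 36.7 × 12 / 0.84 = 1418 mg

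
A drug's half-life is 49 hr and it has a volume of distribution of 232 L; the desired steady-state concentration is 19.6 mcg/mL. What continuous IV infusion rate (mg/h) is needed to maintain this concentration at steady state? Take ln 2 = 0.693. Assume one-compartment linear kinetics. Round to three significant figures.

CL = 0.693 × Vd / t½ = 0.693 × 232.0 / 49 = 3.281 L/h
Infusion rate = CL × Css = 3.281 × 19.6 = 64.31 mg/h

64.3 mg/h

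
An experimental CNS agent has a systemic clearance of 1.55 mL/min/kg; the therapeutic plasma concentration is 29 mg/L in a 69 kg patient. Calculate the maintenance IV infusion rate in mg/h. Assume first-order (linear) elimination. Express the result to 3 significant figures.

CL = 1.55 mL/min/kg × 69 kg = 107.0 mL/min = 107.0 × 60/1000 = 6.420 L/h
At steady state, infusion rate equals elimination rate: rate in = CL × Css.
Infusion rate = CL · Css = 6.420 L/h × 29 mg/L = 186.2 mg/h

186 mg/h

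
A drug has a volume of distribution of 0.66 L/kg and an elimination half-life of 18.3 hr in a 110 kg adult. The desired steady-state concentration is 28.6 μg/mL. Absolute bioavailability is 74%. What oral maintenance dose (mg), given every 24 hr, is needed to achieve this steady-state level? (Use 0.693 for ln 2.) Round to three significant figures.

2550 mg

Vd(total) = 110 kg × 0.66 L/kg = 72.60 L
CL = 0.693 × Vd / t½ = 0.693 × 72.60 / 18.3 = 2.749 L/h
D = CL × Css × τ / F = 2.749 × 28.6 × 24 / 0.74 = 2550 mg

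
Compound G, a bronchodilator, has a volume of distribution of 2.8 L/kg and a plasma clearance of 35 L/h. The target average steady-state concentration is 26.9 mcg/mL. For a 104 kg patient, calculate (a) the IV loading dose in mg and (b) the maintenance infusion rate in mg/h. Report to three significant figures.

(a) 7830 mg; (b) 942 mg/h

Vd(total) = 104 kg × 2.8 L/kg = 291.2 L
Loading: fill Vd to C_target → 291.2 L × 26.9 mg/L = 7833 mg
Maintenance infusion rate = CL × Css = 35.00 × 26.9 = 941.5 mg/h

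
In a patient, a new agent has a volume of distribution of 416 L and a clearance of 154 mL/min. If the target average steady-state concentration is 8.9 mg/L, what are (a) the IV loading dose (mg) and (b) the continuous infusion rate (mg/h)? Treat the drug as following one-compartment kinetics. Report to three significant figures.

(a) 3700 mg; (b) 82.2 mg/h

Loading dose = Vd × C = 416.0 × 8.9 = 3702 mg
Convert clearance: 154 mL/min × 60 min/h ÷ 1000 mL/L = 9.240 L/h
Infusion rate = 9.240 L/h × 8.9 mg/L = 82.24 mg/h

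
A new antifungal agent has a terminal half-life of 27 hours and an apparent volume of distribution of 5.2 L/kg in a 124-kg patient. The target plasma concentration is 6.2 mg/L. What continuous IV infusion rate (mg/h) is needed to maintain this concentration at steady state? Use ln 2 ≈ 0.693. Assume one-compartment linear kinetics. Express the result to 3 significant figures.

103 mg/h

Vd = 5.2 L/kg × 124 kg = 644.8 L
CL = ln 2 · Vd / t½ = 0.693 × 644.8 / 27 = 16.55 L/h
Infusion rate = CL × Css = 16.55 × 6.2 = 102.6 mg/h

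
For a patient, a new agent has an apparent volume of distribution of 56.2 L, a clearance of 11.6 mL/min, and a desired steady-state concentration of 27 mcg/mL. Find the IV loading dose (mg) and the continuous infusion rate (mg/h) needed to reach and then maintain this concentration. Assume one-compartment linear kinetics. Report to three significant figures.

Loading: fill Vd to C_target → 56.20 L × 27 mg/L = 1517 mg
Convert clearance: 11.6 mL/min × 60 min/h ÷ 1000 mL/L = 0.6960 L/h
Infusion rate = 0.6960 L/h × 27 mg/L = 18.79 mg/h

(a) 1520 mg; (b) 18.8 mg/h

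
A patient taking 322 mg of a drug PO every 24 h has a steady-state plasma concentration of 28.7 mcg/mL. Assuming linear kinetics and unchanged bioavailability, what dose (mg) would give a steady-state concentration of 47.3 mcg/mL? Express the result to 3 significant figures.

531 mg

For first-order elimination, Css ∝ F·D/(CL·τ); F and CL are unchanged, so Css ∝ D/τ.
D₂ = D₁ × (Css,target / Css,current) = 322 × 47.3/28.7 = 530.7 mg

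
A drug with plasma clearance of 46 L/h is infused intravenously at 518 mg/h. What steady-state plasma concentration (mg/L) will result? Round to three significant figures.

11.3 mg/L

Css = rate / CL = 518 / 46.00 = 11.26 mg/L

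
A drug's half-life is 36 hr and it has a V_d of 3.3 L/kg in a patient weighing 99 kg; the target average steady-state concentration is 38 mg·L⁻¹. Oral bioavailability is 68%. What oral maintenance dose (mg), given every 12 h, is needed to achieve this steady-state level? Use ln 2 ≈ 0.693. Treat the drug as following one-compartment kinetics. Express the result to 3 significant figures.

Total Vd = 3.3 × 99 = 326.7 L
CL = 0.693 × Vd / t½ = 0.693 × 326.7 / 36 = 6.289 L/h
D = CL × Css × τ / F = 6.289 × 38 × 12 / 0.68 = 4217 mg

4220 mg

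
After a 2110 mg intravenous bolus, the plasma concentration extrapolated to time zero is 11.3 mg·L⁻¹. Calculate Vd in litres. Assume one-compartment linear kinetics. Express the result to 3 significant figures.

187 L

Immediately after an IV bolus, C₀ = Dose / Vd, so Vd = Dose / C₀.
Vd = 2110 / 11.3 = 186.7 L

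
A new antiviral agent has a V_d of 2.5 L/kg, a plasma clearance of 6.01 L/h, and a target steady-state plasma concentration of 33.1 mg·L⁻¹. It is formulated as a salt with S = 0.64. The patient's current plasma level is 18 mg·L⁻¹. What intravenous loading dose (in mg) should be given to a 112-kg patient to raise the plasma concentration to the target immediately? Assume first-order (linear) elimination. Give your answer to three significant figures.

Total Vd = 2.5 × 112 = 280.0 L
Concentration deficit ΔC = 33.1 − 18 = 15.10 mg/L
LD = Vd × ΔC / S = 280.0 × 15.10 / 0.64 = 6606 mg

6610 mg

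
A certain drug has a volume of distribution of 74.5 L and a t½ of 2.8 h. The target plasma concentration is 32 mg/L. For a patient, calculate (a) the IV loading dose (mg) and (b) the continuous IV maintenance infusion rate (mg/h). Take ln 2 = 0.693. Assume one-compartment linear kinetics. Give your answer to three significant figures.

(a) 2380 mg; (b) 590 mg/h

LD = Vd × C = 74.50 × 32 = 2384 mg
CL = 0.693 × Vd / t½ = 0.693 × 74.50 / 2.8 = 18.44 L/h
Infusion rate = CL × Css = 18.44 × 32 = 590.1 mg/h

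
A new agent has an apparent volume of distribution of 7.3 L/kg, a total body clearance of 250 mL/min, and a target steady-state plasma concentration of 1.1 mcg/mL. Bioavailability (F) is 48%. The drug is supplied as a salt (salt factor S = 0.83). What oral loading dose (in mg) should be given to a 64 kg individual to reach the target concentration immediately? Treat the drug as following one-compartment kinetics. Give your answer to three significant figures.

Vd = 7.3 L/kg × 64 kg = 467.2 L
Loading dose depends on Vd (not clearance): it fills the distribution volume.
LD = Vd × C / F / S = 467.2 × 1.100 / 0.48 / 0.83 = 1290 mg

1290 mg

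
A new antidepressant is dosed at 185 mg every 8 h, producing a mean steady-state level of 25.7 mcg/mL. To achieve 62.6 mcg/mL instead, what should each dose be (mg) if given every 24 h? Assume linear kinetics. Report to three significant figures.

With linear kinetics, Css is proportional to dose rate (D/τ) at fixed clearance.
D₂ = D₁ × (Css,target / Css,current) × (τ₂/τ₁) = 185 × (62.6/25.7) × (24/8) = 1352 mg

1350 mg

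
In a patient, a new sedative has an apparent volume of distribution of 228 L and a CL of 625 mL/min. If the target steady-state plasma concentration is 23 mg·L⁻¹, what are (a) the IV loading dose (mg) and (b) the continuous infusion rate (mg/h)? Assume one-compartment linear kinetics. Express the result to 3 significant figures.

LD = Vd · C_target = 228.0 × 23 = 5244 mg
CL = 625 mL/min = 625 × 0.06 = 37.50 L/h
Infusion rate = 37.50 L/h × 23 mg/L = 862.5 mg/h

(a) 5240 mg; (b) 863 mg/h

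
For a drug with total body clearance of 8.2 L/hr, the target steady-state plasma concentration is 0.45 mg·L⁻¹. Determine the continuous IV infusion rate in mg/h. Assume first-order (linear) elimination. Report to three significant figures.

At steady state, infusion rate equals elimination rate: rate in = CL × Css.
Rate = CL × Css = 8.200 × 0.45 = 3.690 mg/h

3.69 mg/h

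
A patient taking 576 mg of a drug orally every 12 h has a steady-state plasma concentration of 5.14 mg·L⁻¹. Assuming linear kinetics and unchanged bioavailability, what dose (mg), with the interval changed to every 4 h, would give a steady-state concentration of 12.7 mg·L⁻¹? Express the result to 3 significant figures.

For first-order elimination, Css ∝ F·D/(CL·τ); F and CL are unchanged, so Css ∝ D/τ.
D₂ = D₁ × (Css,target / Css,current) × (τ₂/τ₁) = 576 × (12.7/5.14) × (4/12) = 474.4 mg

474 mg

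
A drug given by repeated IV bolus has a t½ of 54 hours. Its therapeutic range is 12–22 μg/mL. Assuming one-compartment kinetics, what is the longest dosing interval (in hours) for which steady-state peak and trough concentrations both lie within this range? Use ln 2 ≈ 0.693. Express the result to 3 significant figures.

47.2 h

k = 0.693 / t½ = 0.693 / 54 = 0.01283 h⁻¹
Between IV bolus doses, concentration decays as C = C₀·e^(−kτ), so C_peak/C_trough = e^(kτ).
τ_max = ln(C_peak/C_trough) / k = ln(22/12) / 0.01283 = 0.6061 / 0.01283 = 47.24 h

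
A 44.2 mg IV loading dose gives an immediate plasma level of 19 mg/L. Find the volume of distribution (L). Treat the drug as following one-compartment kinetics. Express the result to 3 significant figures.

Immediately after an IV bolus, C₀ = Dose / Vd, so Vd = Dose / C₀.
Vd = 44.2 / 19 = 2.326 L

2.33 L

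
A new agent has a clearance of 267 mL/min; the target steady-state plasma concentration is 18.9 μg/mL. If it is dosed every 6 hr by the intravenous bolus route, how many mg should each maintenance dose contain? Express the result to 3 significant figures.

Convert clearance: 267 mL/min × 60 min/h ÷ 1000 mL/L = 16.02 L/h
D = CL × Css × τ = 16.02 × 18.9 × 6 = 1817 mg

1820 mg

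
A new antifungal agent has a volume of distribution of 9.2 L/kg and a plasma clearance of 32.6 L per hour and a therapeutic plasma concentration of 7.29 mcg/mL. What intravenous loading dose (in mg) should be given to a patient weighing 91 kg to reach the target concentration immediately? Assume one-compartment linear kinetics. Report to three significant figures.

Vd = 9.2 L/kg × 91 kg = 837.2 L
LD = Vd × C = 837.2 × 7.290 = 6103 mg

6100 mg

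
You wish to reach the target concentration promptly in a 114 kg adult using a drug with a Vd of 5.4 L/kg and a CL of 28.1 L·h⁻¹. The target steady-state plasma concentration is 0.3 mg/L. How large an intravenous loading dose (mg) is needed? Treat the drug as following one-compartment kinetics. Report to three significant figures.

Total Vd = 5.4 × 114 = 615.6 L
LD = Vd × C = 615.6 × 0.3000 = 184.7 mg

185 mg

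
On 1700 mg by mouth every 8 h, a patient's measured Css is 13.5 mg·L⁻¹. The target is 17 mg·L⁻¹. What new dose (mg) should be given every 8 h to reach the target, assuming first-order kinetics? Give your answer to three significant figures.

2140 mg

With linear kinetics, Css is proportional to dose rate (D/τ) at fixed clearance.
D₂ = D₁ × (Css,target / Css,current) = 1700 × 17/13.5 = 2141 mg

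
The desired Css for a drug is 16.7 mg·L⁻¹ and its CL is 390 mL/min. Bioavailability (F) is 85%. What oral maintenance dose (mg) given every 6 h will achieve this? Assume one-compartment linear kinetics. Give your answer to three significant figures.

2760 mg

Convert clearance: 390 mL/min × 60 min/h ÷ 1000 mL/L = 23.40 L/h
At steady state, dose per interval replaces the amount cleared in that interval: F·D/τ = CL·Css.
D = CL × Css × τ / F = 23.40 × 16.7 × 6 / 0.85 = 2758 mg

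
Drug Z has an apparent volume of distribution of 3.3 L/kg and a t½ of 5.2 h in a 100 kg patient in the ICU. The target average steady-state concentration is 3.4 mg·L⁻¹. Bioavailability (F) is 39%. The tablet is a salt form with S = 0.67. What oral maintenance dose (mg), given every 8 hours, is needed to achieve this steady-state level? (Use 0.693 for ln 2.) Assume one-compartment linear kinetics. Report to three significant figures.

Vd(total) = 100 kg × 3.3 L/kg = 330.0 L
CL = 0.693 × Vd / t½ = 0.693 × 330.0 / 5.2 = 43.98 L/h
D = CL × Css × τ / F / S = 43.98 × 3.4 × 8 / 0.39 / 0.67 = 4578 mg

4580 mg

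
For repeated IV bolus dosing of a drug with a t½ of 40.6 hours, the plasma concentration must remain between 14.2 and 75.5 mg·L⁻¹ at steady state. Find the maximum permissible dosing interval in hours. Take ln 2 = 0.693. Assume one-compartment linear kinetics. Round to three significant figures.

k = 0.693 / t½ = 0.693 / 40.6 = 0.01707 h⁻¹
Between IV bolus doses, concentration decays as C = C₀·e^(−kτ), so C_peak/C_trough = e^(kτ).
τ_max = ln(C_peak/C_trough) / k = ln(75.5/14.2) / 0.01707 = 1.671 / 0.01707 = 97.89 h

97.9 h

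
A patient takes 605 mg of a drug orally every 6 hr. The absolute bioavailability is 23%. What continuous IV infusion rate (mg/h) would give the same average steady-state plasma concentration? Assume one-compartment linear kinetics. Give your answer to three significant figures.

23.2 mg/h

Equivalent systemic input: infusion rate = F·D/τ.
Rate = 0.23 × 605 / 6 = 23.19 mg/h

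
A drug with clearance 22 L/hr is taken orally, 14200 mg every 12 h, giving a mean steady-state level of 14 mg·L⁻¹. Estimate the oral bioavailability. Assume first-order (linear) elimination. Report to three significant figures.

F·D/τ = CL·Css at steady state → F = CL·Css·τ / D.
F = 22 × 14 × 12 / 14200 = 0.260

0.260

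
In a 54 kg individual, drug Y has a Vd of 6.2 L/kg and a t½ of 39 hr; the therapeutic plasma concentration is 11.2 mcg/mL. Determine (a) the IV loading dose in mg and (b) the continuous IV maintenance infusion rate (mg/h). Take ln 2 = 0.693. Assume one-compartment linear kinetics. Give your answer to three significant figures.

Vd(total) = 54 kg × 6.2 L/kg = 334.8 L
LD = Vd × C = 334.8 × 11.2 = 3750 mg
CL = 0.693 × Vd / t½ = 0.693 × 334.8 / 39 = 5.949 L/h
Infusion rate = CL × Css = 5.949 × 11.2 = 66.63 mg/h

(a) 3750 mg; (b) 66.6 mg/h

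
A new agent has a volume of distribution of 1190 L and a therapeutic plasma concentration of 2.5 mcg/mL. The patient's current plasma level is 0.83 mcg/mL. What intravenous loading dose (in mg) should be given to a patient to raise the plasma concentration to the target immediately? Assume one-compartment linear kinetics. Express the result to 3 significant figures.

1990 mg

The loading dose fills Vd to the target concentration.
Concentration deficit ΔC = 2.5 − 0.83 = 1.670 mg/L
LD = Vd × ΔC = 1190 × 1.670 = 1987 mg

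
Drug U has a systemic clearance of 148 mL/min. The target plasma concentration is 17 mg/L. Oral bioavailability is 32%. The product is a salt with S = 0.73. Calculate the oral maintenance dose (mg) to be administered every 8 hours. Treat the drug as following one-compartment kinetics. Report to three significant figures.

5170 mg

CL = 148 mL/min × 60/1000 = 8.880 L/h
D = CL × Css × τ / F / S = 8.880 × 17 × 8 / 0.32 / 0.73 = 5170 mg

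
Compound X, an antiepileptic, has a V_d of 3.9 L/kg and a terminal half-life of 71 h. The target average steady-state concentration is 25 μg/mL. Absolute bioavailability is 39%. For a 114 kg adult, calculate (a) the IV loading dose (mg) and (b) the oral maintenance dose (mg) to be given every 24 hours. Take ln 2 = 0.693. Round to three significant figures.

Vd(total) = 114 kg × 3.9 L/kg = 444.6 L
LD = Vd × C = 444.6 × 25 = 11120 mg
CL = 0.693 × Vd / t½ = 0.693 × 444.6 / 71 = 4.340 L/h
D = CL × Css × τ / F = 4.340 × 25 × 24 / 0.39 = 6677 mg

(a) 11100 mg; (b) 6680 mg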